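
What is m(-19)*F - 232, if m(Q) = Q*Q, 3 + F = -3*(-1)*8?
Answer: 7349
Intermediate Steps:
F = 21 (F = -3 - 3*(-1)*8 = -3 + 3*8 = -3 + 24 = 21)
m(Q) = Q**2
m(-19)*F - 232 = (-19)**2*21 - 232 = 361*21 - 232 = 7581 - 232 = 7349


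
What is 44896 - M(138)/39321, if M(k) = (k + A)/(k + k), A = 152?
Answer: 243619074863/5426298 ≈ 44896.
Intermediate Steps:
M(k) = (152 + k)/(2*k) (M(k) = (k + 152)/(k + k) = (152 + k)/((2*k)) = (152 + k)*(1/(2*k)) = (152 + k)/(2*k))
44896 - M(138)/39321 = 44896 - (½)*(152 + 138)/138/39321 = 44896 - (½)*(1/138)*290/39321 = 44896 - 145/(138*39321) = 44896 - 1*145/5426298 = 44896 - 145/5426298 = 243619074863/5426298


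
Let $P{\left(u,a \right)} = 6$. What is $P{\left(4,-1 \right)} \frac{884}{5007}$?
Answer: $\frac{1768}{1669} \approx 1.0593$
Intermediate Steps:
$P{\left(4,-1 \right)} \frac{884}{5007} = 6 \cdot \frac{884}{5007} = \frac{1768}{1669}$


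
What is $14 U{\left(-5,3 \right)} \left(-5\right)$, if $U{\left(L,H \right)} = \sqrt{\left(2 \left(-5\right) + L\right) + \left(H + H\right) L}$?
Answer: $- 210 i \sqrt{5} \approx - 469.57 i$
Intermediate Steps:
$U{\left(L,H \right)} = \sqrt{-10 + L + 2 H L}$ ($U{\left(L,H \right)} = \sqrt{\left(-10 + L\right) + 2 H L} = \sqrt{-10 + L + 2 H L}$)
$14 U{\left(-5,3 \right)} \left(-5\right) = 14 \sqrt{-10 - 5 + 2 \cdot 3 \left(-5\right)} \left(-5\right) = 14 \sqrt{-10 - 5 - 30} \left(-5\right) = 14 \sqrt{-45} \left(-5\right) = 14 \cdot 3 i \sqrt{5} \left(-5\right) = 42 i \sqrt{5} \left(-5\right) = - 210 i \sqrt{5}$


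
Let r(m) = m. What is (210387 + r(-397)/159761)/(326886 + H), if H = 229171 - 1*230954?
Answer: 33611637110/51938780383 ≈ 0.64714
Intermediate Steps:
H = -1783 (H = 229171 - 230954 = -1783)
(210387 + r(-397)/159761)/(326886 + H) = (210387 - 397/159761)/(326886 - 1783) = (210387 - 397*1/159761)/325103 = (210387 - 397/159761)*(1/325103) = (33611637110/159761)*(1/325103) = 33611637110/51938780383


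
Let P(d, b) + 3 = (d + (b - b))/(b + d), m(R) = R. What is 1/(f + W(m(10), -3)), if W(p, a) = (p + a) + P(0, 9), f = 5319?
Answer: 1/5323 ≈ 0.00018786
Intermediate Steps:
P(d, b) = -3 + d/(b + d) (P(d, b) = -3 + (d + (b - b))/(b + d) = -3 + (d + 0)/(b + d) = -3 + d/(b + d))
W(p, a) = -3 + a + p (W(p, a) = (p + a) + (-3*9 - 2*0)/(9 + 0) = (a + p) + (-27 + 0)/9 = (a + p) + (⅑)*(-27) = (a + p) - 3 = -3 + a + p)
1/(f + W(m(10), -3)) = 1/(5319 + (-3 - 3 + 10)) = 1/(5319 + 4) = 1/5323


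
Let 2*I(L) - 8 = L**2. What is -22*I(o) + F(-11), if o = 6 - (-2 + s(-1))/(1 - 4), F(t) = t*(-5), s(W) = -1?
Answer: -308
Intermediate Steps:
F(t) = -5*t
o = 5 (o = 6 - (-2 - 1)/(1 - 4) = 6 - (-3)/(-3) = 6 - (-3)*(-1)/3 = 6 - 1*1 = 6 - 1 = 5)
I(L) = 4 + L**2/2
-22*I(o) + F(-11) = -22*(4 + (1/2)*5**2) - 5*(-11) = -22*(4 + (1/2)*25) + 55 = -22*(4 + 25/2) + 55 = -22*33/2 + 55 = -363 + 55 = -308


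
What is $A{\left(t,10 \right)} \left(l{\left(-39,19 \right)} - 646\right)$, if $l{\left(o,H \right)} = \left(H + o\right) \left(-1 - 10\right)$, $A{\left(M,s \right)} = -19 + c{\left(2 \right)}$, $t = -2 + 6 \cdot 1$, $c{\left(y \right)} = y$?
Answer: $7242$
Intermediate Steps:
$t = 4$ ($t = -2 + 6 = 4$)
$A{\left(M,s \right)} = -17$ ($A{\left(M,s \right)} = -19 + 2 = -17$)
$l{\left(o,H \right)} = - 11 H - 11 o$ ($l{\left(o,H \right)} = \left(H + o\right) \left(-11\right) = - 11 H - 11 o$)
$A{\left(t,10 \right)} \left(l{\left(-39,19 \right)} - 646\right) = - 17 \left(\left(\left(-11\right) 19 - -429\right) - 646\right) = - 17 \left(\left(-209 + 429\right) - 646\right) = - 17 \left(220 - 646\right) = \left(-17\right) \left(-426\right) = 7242$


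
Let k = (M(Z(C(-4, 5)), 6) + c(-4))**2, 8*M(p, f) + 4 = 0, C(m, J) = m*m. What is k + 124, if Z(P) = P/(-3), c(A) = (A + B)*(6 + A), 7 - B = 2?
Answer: 505/4 ≈ 126.25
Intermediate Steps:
B = 5 (B = 7 - 1*2 = 7 - 2 = 5)
C(m, J) = m**2
c(A) = (5 + A)*(6 + A) (c(A) = (A + 5)*(6 + A) = (5 + A)*(6 + A))
Z(P) = -P/3 (Z(P) = P*(-1/3) = -P/3)
M(p, f) = -1/2 (M(p, f) = -1/2 + (1/8)*0 = -1/2 + 0 = -1/2)
k = 9/4 (k = (-1/2 + (30 + (-4)**2 + 11*(-4)))**2 = (-1/2 + (30 + 16 - 44))**2 = (-1/2 + 2)**2 = (3/2)**2 = 9/4 ≈ 2.2500)
k + 124 = 9/4 + 124 = 505/4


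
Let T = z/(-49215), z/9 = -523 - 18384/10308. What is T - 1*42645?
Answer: -35349853524/828935 ≈ -42645.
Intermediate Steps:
z = -4057101/859 (z = 9*(-523 - 18384/10308) = 9*(-523 - 1*1532/859) = 9*(-523 - 1532/859) = 9*(-450789/859) = -4057101/859 ≈ -4723.0)
T = 79551/828935 (T = -4057101/859/(-49215) = -4057101/859*(-1/49215) = 79551/828935 ≈ 0.095968)
T - 1*42645 = 79551/828935 - 1*42645 = 79551/828935 - 42645 = -35349853524/828935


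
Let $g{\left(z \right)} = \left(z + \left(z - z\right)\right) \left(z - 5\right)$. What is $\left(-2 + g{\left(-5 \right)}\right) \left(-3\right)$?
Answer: $-144$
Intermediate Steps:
$g{\left(z \right)} = z \left(-5 + z\right)$ ($g{\left(z \right)} = \left(z + 0\right) \left(-5 + z\right) = z \left(-5 + z\right)$)
$\left(-2 + g{\left(-5 \right)}\right) \left(-3\right) = \left(-2 - 5 \left(-5 - 5\right)\right) \left(-3\right) = \left(-2 - -50\right) \left(-3\right) = \left(-2 + 50\right) \left(-3\right) = 48 \left(-3\right) = -144$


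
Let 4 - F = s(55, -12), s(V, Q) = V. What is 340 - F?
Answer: 391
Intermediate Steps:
F = -51 (F = 4 - 1*55 = 4 - 55 = -51)
340 - F = 340 - 1*(-51) = 340 + 51 = 391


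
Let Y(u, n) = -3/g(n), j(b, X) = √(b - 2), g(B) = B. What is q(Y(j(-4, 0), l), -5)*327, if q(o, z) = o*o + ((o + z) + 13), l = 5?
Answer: 63438/25 ≈ 2537.5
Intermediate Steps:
j(b, X) = √(-2 + b)
Y(u, n) = -3/n
q(o, z) = 13 + o + z + o² (q(o, z) = o² + (13 + o + z) = 13 + o + z + o²)
q(Y(j(-4, 0), l), -5)*327 = (13 - 3/5 - 5 + (-3/5)²)*327 = (13 - 3*⅕ - 5 + (-3*⅕)²)*327 = (13 - ⅗ - 5 + (-⅗)²)*327 = (13 - ⅗ - 5 + 9/25)*327 = (194/25)*327 = 63438/25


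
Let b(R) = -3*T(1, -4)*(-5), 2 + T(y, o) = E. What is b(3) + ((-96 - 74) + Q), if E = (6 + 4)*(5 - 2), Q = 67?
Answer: 317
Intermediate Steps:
E = 30 (E = 10*3 = 30)
T(y, o) = 28 (T(y, o) = -2 + 30 = 28)
b(R) = 420 (b(R) = -3*28*(-5) = -84*(-5) = 420)
b(3) + ((-96 - 74) + Q) = 420 + ((-96 - 74) + 67) = 420 + (-170 + 67) = 420 - 103 = 317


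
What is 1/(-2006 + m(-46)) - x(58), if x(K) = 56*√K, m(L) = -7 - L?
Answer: -1/1967 - 56*√58 ≈ -426.48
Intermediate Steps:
1/(-2006 + m(-46)) - x(58) = 1/(-2006 + (-7 - 1*(-46))) - 56*√58 = 1/(-2006 + (-7 + 46)) - 56*√58 = 1/(-2006 + 39) - 56*√58 = 1/(-1967) - 56*√58 = -1/1967 - 56*√58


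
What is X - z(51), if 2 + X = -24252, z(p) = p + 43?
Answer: -24348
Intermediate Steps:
z(p) = 43 + p
X = -24254 (X = -2 - 24252 = -24254)
X - z(51) = -24254 - (43 + 51) = -24254 - 1*94 = -24254 - 94 = -24348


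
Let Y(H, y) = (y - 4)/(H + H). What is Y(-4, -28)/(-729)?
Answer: -4/729 ≈ -0.0054870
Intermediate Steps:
Y(H, y) = (-4 + y)/(2*H) (Y(H, y) = (-4 + y)/((2*H)) = (-4 + y)*(1/(2*H)) = (-4 + y)/(2*H))
Y(-4, -28)/(-729) = ((½)*(-4 - 28)/(-4))/(-729) = ((½)*(-¼)*(-32))*(-1/729) = 4*(-1/729) = -4/729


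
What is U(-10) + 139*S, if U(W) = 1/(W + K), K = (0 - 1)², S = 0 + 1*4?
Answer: 5003/9 ≈ 555.89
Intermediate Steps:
S = 4 (S = 0 + 4 = 4)
K = 1 (K = (-1)² = 1)
U(W) = 1/(1 + W) (U(W) = 1/(W + 1) = 1/(1 + W))
U(-10) + 139*S = 1/(1 - 10) + 139*4 = 1/(-9) + 556 = -⅑ + 556 = 5003/9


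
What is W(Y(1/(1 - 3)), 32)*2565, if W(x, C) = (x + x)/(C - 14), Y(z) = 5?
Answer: 1425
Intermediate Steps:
W(x, C) = 2*x/(-14 + C) (W(x, C) = (2*x)/(-14 + C) = 2*x/(-14 + C))
W(Y(1/(1 - 3)), 32)*2565 = (2*5/(-14 + 32))*2565 = (2*5/18)*2565 = (2*5*(1/18))*2565 = (5/9)*2565 = 1425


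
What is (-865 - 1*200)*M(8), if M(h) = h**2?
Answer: -68160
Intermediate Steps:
(-865 - 1*200)*M(8) = (-865 - 1*200)*8**2 = (-865 - 200)*64 = -1065*64 = -68160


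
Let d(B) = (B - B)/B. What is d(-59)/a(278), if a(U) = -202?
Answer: 0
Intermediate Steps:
d(B) = 0 (d(B) = 0/B = 0)
d(-59)/a(278) = 0/(-202) = 0*(-1/202) = 0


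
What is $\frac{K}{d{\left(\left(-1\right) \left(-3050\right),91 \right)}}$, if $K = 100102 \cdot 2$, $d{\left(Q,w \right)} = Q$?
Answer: $\frac{100102}{1525} \approx 65.641$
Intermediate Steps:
$K = 200204$
$\frac{K}{d{\left(\left(-1\right) \left(-3050\right),91 \right)}} = \frac{200204}{\left(-1\right) \left(-3050\right)} = \frac{200204}{3050} = 200204 \cdot \frac{1}{3050} = \frac{100102}{1525}$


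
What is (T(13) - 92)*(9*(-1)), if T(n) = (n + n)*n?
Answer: -2214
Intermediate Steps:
T(n) = 2*n² (T(n) = (2*n)*n = 2*n²)
(T(13) - 92)*(9*(-1)) = (2*13² - 92)*(9*(-1)) = (2*169 - 92)*(-9) = (338 - 92)*(-9) = 246*(-9) = -2214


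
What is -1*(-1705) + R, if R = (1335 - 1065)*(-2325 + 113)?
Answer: -595535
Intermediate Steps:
R = -597240 (R = 270*(-2212) = -597240)
-1*(-1705) + R = -1*(-1705) - 597240 = 1705 - 597240 = -595535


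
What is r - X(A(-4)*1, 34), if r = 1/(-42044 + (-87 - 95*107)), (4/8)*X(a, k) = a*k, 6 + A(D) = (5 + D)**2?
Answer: 17780639/52296 ≈ 340.00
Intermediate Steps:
A(D) = -6 + (5 + D)**2
X(a, k) = 2*a*k (X(a, k) = 2*(a*k) = 2*a*k)
r = -1/52296 (r = 1/(-42044 + (-87 - 10165)) = 1/(-42044 - 10252) = 1/(-52296) = -1/52296 ≈ -1.9122e-5)
r - X(A(-4)*1, 34) = -1/52296 - 2*(-6 + (5 - 4)**2)*1*34 = -1/52296 - 2*(-6 + 1**2)*1*34 = -1/52296 - 2*(-6 + 1)*1*34 = -1/52296 - 2*(-5*1)*34 = -1/52296 - 2*(-5)*34 = -1/52296 - 1*(-340) = -1/52296 + 340 = 17780639/52296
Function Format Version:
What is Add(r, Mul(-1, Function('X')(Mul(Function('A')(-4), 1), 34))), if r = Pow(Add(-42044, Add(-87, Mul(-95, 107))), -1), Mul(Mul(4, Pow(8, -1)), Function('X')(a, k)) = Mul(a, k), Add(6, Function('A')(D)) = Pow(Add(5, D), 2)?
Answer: Rational(17780639, 52296) ≈ 340.00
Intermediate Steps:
Function('A')(D) = Add(-6, Pow(Add(5, D), 2))
Function('X')(a, k) = Mul(2, a, k) (Function('X')(a, k) = Mul(2, Mul(a, k)) = Mul(2, a, k))
r = Rational(-1, 52296) (r = Pow(Add(-42044, Add(-87, -10165)), -1) = Pow(Add(-42044, -10252), -1) = Pow(-52296, -1) = Rational(-1, 52296) ≈ -1.9122e-5)
Add(r, Mul(-1, Function('X')(Mul(Function('A')(-4), 1), 34))) = Add(Rational(-1, 52296), Mul(-1, Mul(2, Mul(Add(-6, Pow(Add(5, -4), 2)), 1), 34))) = Add(Rational(-1, 52296), Mul(-1, Mul(2, Mul(Add(-6, Pow(1, 2)), 1), 34))) = Add(Rational(-1, 52296), Mul(-1, Mul(2, Mul(Add(-6, 1), 1), 34))) = Add(Rational(-1, 52296), Mul(-1, Mul(2, Mul(-5, 1), 34))) = Add(Rational(-1, 52296), Mul(-1, Mul(2, -5, 34))) = Add(Rational(-1, 52296), Mul(-1, -340)) = Add(Rational(-1, 52296), 340) = Rational(17780639, 52296)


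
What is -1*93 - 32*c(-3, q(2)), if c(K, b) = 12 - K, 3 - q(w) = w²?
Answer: -573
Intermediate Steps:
q(w) = 3 - w²
-1*93 - 32*c(-3, q(2)) = -1*93 - 32*(12 - 1*(-3)) = -93 - 32*(12 + 3) = -93 - 32*15 = -93 - 480 = -573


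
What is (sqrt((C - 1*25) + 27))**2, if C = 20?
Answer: 22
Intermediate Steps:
(sqrt((C - 1*25) + 27))**2 = (sqrt((20 - 1*25) + 27))**2 = (sqrt((20 - 25) + 27))**2 = (sqrt(-5 + 27))**2 = (sqrt(22))**2 = 22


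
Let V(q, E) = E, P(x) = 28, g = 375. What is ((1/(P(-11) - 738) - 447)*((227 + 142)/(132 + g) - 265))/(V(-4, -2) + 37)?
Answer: 7087211801/2099825 ≈ 3375.1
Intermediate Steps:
((1/(P(-11) - 738) - 447)*((227 + 142)/(132 + g) - 265))/(V(-4, -2) + 37) = ((1/(28 - 738) - 447)*((227 + 142)/(132 + 375) - 265))/(-2 + 37) = ((1/(-710) - 447)*(369/507 - 265))/35 = ((-1/710 - 447)*(369*(1/507) - 265))/35 = (-317371*(123/169 - 265)/710)/35 = (-317371/710*(-44662/169))/35 = (1/35)*(7087211801/59995) = 7087211801/2099825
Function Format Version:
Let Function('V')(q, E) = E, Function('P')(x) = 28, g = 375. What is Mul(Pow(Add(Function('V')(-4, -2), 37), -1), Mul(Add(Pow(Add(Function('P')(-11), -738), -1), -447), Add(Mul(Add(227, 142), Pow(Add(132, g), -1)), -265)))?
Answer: Rational(7087211801, 2099825) ≈ 3375.1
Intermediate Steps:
Mul(Pow(Add(Function('V')(-4, -2), 37), -1), Mul(Add(Pow(Add(Function('P')(-11), -738), -1), -447), Add(Mul(Add(227, 142), Pow(Add(132, g), -1)), -265))) = Mul(Pow(Add(-2, 37), -1), Mul(Add(Pow(Add(28, -738), -1), -447), Add(Mul(Add(227, 142), Pow(Add(132, 375), -1)), -265))) = Mul(Pow(35, -1), Mul(Add(Pow(-710, -1), -447), Add(Mul(369, Pow(507, -1)), -265))) = Mul(Rational(1, 35), Mul(Add(Rational(-1, 710), -447), Add(Mul(369, Rational(1, 507)), -265))) = Mul(Rational(1, 35), Mul(Rational(-317371, 710), Add(Rational(123, 169), -265))) = Mul(Rational(1, 35), Mul(Rational(-317371, 710), Rational(-44662, 169))) = Mul(Rational(1, 35), Rational(7087211801, 59995)) = Rational(7087211801, 2099825)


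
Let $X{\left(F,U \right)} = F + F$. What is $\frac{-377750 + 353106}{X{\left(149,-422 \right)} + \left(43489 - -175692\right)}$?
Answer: $- \frac{24644}{219479} \approx -0.11228$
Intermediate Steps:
$X{\left(F,U \right)} = 2 F$
$\frac{-377750 + 353106}{X{\left(149,-422 \right)} + \left(43489 - -175692\right)} = \frac{-377750 + 353106}{2 \cdot 149 + \left(43489 - -175692\right)} = - \frac{24644}{298 + \left(43489 + 175692\right)} = - \frac{24644}{298 + 219181} = - \frac{24644}{219479}$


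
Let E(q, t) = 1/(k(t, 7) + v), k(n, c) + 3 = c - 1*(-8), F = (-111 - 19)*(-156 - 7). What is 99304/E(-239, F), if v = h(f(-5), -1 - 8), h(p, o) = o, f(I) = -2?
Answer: 297912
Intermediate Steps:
F = 21190 (F = -130*(-163) = 21190)
v = -9 (v = -1 - 8 = -9)
k(n, c) = 5 + c (k(n, c) = -3 + (c - 1*(-8)) = -3 + (c + 8) = -3 + (8 + c) = 5 + c)
E(q, t) = ⅓ (E(q, t) = 1/((5 + 7) - 9) = 1/(12 - 9) = 1/3 = ⅓)
99304/E(-239, F) = 99304/(⅓) = 99304*3 = 297912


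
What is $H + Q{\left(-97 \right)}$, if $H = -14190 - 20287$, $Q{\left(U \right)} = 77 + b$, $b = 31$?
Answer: $-34369$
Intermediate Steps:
$Q{\left(U \right)} = 108$ ($Q{\left(U \right)} = 77 + 31 = 108$)
$H = -34477$ ($H = -14190 - 20287 = -34477$)
$H + Q{\left(-97 \right)} = -34477 + 108 = -34369$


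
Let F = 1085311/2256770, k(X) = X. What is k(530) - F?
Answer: 1195002789/2256770 ≈ 529.52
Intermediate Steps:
F = 1085311/2256770 (F = 1085311*(1/2256770) = 1085311/2256770 ≈ 0.48091)
k(530) - F = 530 - 1*1085311/2256770 = 530 - 1085311/2256770 = 1195002789/2256770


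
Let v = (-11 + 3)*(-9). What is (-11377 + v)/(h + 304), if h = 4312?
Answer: -11305/4616 ≈ -2.4491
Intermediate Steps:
v = 72 (v = -8*(-9) = 72)
(-11377 + v)/(h + 304) = (-11377 + 72)/(4312 + 304) = -11305/4616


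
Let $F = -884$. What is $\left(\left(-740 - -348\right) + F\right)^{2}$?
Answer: $1628176$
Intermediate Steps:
$\left(\left(-740 - -348\right) + F\right)^{2} = \left(\left(-740 - -348\right) - 884\right)^{2} = \left(\left(-740 + 348\right) - 884\right)^{2} = \left(-392 - 884\right)^{2} = \left(-1276\right)^{2} = 1628176$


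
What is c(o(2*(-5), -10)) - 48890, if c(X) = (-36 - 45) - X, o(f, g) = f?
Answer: -48961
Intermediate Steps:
c(X) = -81 - X
c(o(2*(-5), -10)) - 48890 = (-81 - 2*(-5)) - 48890 = (-81 - 1*(-10)) - 48890 = (-81 + 10) - 48890 = -71 - 48890 = -48961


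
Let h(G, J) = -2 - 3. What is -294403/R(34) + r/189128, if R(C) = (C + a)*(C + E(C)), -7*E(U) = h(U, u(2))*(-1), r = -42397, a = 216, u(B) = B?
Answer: -196114289669/5508353000 ≈ -35.603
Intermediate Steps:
h(G, J) = -5
E(U) = -5/7 (E(U) = -(-5)*(-1)/7 = -⅐*5 = -5/7)
R(C) = (216 + C)*(-5/7 + C) (R(C) = (C + 216)*(C - 5/7) = (216 + C)*(-5/7 + C))
-294403/R(34) + r/189128 = -294403/(-1080/7 + 34² + (1507/7)*34) - 42397/189128 = -294403/(-1080/7 + 1156 + 51238/7) - 42397*1/189128 = -294403/58250/7 - 42397/189128 = -294403*7/58250 - 42397/189128 = -2060821/58250 - 42397/189128 = -196114289669/5508353000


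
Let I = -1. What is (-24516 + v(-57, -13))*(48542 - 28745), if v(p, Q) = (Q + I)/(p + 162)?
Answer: -2426729458/5 ≈ -4.8535e+8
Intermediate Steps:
v(p, Q) = (-1 + Q)/(162 + p) (v(p, Q) = (Q - 1)/(p + 162) = (-1 + Q)/(162 + p))
(-24516 + v(-57, -13))*(48542 - 28745) = (-24516 + (-1 - 13)/(162 - 57))*(48542 - 28745) = (-24516 - 14/105)*19797 = (-24516 + (1/105)*(-14))*19797 = (-24516 - 2/15)*19797 = -367742/15*19797 = -2426729458/5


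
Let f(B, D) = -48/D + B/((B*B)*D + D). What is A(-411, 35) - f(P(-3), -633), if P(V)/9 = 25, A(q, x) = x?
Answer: 373063069/10682086 ≈ 34.924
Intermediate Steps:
P(V) = 225 (P(V) = 9*25 = 225)
f(B, D) = -48/D + B/(D + D*B²) (f(B, D) = -48/D + B/(B²*D + D) = -48/D + B/(D*B² + D) = -48/D + B/(D + D*B²))
A(-411, 35) - f(P(-3), -633) = 35 - (-48 + 225 - 48*225²)/((-633)*(1 + 225²)) = 35 - (-1)*(-48 + 225 - 48*50625)/(633*(1 + 50625)) = 35 - (-1)*(-48 + 225 - 2430000)/(633*50626) = 35 - (-1)*(-2429823)/(633*50626) = 35 - 1*809941/10682086 = 35 - 809941/10682086 = 373063069/10682086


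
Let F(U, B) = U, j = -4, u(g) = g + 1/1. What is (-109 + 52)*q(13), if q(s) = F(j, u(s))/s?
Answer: 228/13 ≈ 17.538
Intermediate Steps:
u(g) = 1 + g (u(g) = g + 1 = 1 + g)
q(s) = -4/s
(-109 + 52)*q(13) = (-109 + 52)*(-4/13) = -(-228)/13 = -57*(-4/13) = 228/13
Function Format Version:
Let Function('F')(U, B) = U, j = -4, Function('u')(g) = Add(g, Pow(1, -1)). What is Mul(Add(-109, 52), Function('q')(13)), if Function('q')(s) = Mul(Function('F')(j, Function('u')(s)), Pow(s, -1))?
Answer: Rational(228, 13) ≈ 17.538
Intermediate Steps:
Function('u')(g) = Add(1, g) (Function('u')(g) = Add(g, 1) = Add(1, g))
Function('q')(s) = Mul(-4, Pow(s, -1))
Mul(Add(-109, 52), Function('q')(13)) = Mul(Add(-109, 52), Mul(-4, Pow(13, -1))) = Mul(-57, Mul(-4, Rational(1, 13))) = Mul(-57, Rational(-4, 13)) = Rational(228, 13)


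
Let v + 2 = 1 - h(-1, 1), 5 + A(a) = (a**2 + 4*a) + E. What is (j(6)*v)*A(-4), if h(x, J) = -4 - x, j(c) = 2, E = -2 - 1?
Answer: -32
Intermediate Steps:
E = -3
A(a) = -8 + a**2 + 4*a (A(a) = -5 + ((a**2 + 4*a) - 3) = -5 + (-3 + a**2 + 4*a) = -8 + a**2 + 4*a)
v = 2 (v = -2 + (1 - (-4 - 1*(-1))) = -2 + (1 - (-4 + 1)) = -2 + (1 - 1*(-3)) = -2 + (1 + 3) = -2 + 4 = 2)
(j(6)*v)*A(-4) = (2*2)*(-8 + (-4)**2 + 4*(-4)) = 4*(-8 + 16 - 16) = 4*(-8) = -32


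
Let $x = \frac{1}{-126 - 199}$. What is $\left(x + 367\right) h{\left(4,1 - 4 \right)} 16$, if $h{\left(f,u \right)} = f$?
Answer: $\frac{7633536}{325} \approx 23488.0$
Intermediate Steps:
$x = - \frac{1}{325}$ ($x = \frac{1}{-325} = - \frac{1}{325} \approx -0.0030769$)
$\left(x + 367\right) h{\left(4,1 - 4 \right)} 16 = \left(- \frac{1}{325} + 367\right) 4 \cdot 16 = \frac{119274}{325} \cdot 64 = \frac{7633536}{325}$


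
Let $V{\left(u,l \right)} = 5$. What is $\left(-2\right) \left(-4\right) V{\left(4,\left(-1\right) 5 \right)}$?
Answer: $40$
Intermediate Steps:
$\left(-2\right) \left(-4\right) V{\left(4,\left(-1\right) 5 \right)} = \left(-2\right) \left(-4\right) 5 = 8 \cdot 5 = 40$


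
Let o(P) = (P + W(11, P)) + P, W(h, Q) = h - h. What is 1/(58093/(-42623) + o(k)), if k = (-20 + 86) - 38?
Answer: 6089/332685 ≈ 0.018303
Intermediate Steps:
k = 28 (k = 66 - 38 = 28)
W(h, Q) = 0
o(P) = 2*P (o(P) = (P + 0) + P = P + P = 2*P)
1/(58093/(-42623) + o(k)) = 1/(58093/(-42623) + 2*28) = 1/(58093*(-1/42623) + 56) = 1/(-8299/6089 + 56) = 1/(332685/6089) = 6089/332685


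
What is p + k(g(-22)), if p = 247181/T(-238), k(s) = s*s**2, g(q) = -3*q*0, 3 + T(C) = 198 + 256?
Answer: 22471/41 ≈ 548.07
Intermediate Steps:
T(C) = 451 (T(C) = -3 + (198 + 256) = -3 + 454 = 451)
g(q) = 0
k(s) = s**3
p = 22471/41 (p = 247181/451 = 247181*(1/451) = 22471/41 ≈ 548.07)
p + k(g(-22)) = 22471/41 + 0**3 = 22471/41 + 0 = 22471/41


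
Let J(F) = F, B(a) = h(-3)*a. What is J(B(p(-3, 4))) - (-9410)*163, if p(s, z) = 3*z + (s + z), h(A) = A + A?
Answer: 1533752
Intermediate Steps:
h(A) = 2*A
p(s, z) = s + 4*z
B(a) = -6*a (B(a) = (2*(-3))*a = -6*a)
J(B(p(-3, 4))) - (-9410)*163 = -6*(-3 + 4*4) - (-9410)*163 = -6*(-3 + 16) - 1*(-1533830) = -6*13 + 1533830 = -78 + 1533830 = 1533752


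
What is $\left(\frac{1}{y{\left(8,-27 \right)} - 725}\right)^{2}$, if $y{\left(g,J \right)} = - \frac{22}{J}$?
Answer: $\frac{729}{382319809} \approx 1.9068 \cdot 10^{-6}$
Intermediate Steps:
$\left(\frac{1}{y{\left(8,-27 \right)} - 725}\right)^{2} = \left(\frac{1}{- \frac{22}{-27} - 725}\right)^{2} = \left(\frac{1}{\left(-22\right) \left(- \frac{1}{27}\right) - 725}\right)^{2} = \left(\frac{1}{\frac{22}{27} - 725}\right)^{2} = \left(\frac{1}{- \frac{19553}{27}}\right)^{2} = \left(- \frac{27}{19553}\right)^{2} = \frac{729}{382319809}$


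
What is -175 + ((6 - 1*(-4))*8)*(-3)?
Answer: -415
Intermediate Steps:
-175 + ((6 - 1*(-4))*8)*(-3) = -175 + ((6 + 4)*8)*(-3) = -175 + (10*8)*(-3) = -175 + 80*(-3) = -175 - 240 = -415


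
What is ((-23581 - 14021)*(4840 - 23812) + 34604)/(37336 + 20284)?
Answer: 178354937/14405 ≈ 12381.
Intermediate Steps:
((-23581 - 14021)*(4840 - 23812) + 34604)/(37336 + 20284) = (-37602*(-18972) + 34604)/57620 = (713385144 + 34604)*(1/57620) = 713419748*(1/57620) = 178354937/14405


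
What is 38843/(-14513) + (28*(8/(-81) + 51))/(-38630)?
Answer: -61608175531/22705806195 ≈ -2.7133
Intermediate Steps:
38843/(-14513) + (28*(8/(-81) + 51))/(-38630) = 38843*(-1/14513) + (28*(8*(-1/81) + 51))*(-1/38630) = -38843/14513 + (28*(-8/81 + 51))*(-1/38630) = -38843/14513 + (28*(4123/81))*(-1/38630) = -38843/14513 + (115444/81)*(-1/38630) = -38843/14513 - 57722/1564515 = -61608175531/22705806195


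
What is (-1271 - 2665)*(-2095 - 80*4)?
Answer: 9505440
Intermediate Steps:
(-1271 - 2665)*(-2095 - 80*4) = -3936*(-2095 - 320) = -3936*(-2415) = 9505440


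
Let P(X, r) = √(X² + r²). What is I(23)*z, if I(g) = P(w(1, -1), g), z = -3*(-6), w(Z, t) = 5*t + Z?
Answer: 18*√545 ≈ 420.21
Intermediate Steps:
w(Z, t) = Z + 5*t
z = 18
I(g) = √(16 + g²) (I(g) = √((1 + 5*(-1))² + g²) = √((1 - 5)² + g²) = √((-4)² + g²) = √(16 + g²))
I(23)*z = √(16 + 23²)*18 = √(16 + 529)*18 = √545*18 = 18*√545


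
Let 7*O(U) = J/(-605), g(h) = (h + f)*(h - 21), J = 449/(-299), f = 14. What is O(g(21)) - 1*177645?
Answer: -224945645476/1266265 ≈ -1.7765e+5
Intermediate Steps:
J = -449/299 (J = 449*(-1/299) = -449/299 ≈ -1.5017)
g(h) = (-21 + h)*(14 + h) (g(h) = (h + 14)*(h - 21) = (14 + h)*(-21 + h) = (-21 + h)*(14 + h))
O(U) = 449/1266265 (O(U) = (-449/299/(-605))/7 = (-449/299*(-1/605))/7 = (⅐)*(449/180895) = 449/1266265)
O(g(21)) - 1*177645 = 449/1266265 - 1*177645 = 449/1266265 - 177645 = -224945645476/1266265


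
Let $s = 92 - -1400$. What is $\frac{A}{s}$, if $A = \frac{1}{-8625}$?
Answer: $- \frac{1}{12868500} \approx -7.7709 \cdot 10^{-8}$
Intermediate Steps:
$s = 1492$ ($s = 92 + 1400 = 1492$)
$A = - \frac{1}{8625} \approx -0.00011594$
$\frac{A}{s} = - \frac{1}{8625 \cdot 1492} = \left(- \frac{1}{8625}\right) \frac{1}{1492} = - \frac{1}{12868500}$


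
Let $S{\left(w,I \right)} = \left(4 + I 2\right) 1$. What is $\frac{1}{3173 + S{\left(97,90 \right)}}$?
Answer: $\frac{1}{3357} \approx 0.00029788$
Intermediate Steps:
$S{\left(w,I \right)} = 4 + 2 I$ ($S{\left(w,I \right)} = \left(4 + 2 I\right) 1 = 4 + 2 I$)
$\frac{1}{3173 + S{\left(97,90 \right)}} = \frac{1}{3173 + \left(4 + 2 \cdot 90\right)} = \frac{1}{3173 + \left(4 + 180\right)} = \frac{1}{3173 + 184} = \frac{1}{3357}$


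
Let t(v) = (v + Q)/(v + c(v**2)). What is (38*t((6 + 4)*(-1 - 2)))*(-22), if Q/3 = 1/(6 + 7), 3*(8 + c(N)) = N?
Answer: 161766/1703 ≈ 94.989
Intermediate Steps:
c(N) = -8 + N/3
Q = 3/13 (Q = 3/(6 + 7) = 3/13 ≈ 0.23077)
t(v) = (3/13 + v)/(-8 + v + v**2/3) (t(v) = (v + 3/13)/(v + (-8 + v**2/3)) = (3/13 + v)/(-8 + v + v**2/3))
(38*t((6 + 4)*(-1 - 2)))*(-22) = (38*(3*(3 + 13*((6 + 4)*(-1 - 2)))/(13*(-24 + ((6 + 4)*(-1 - 2))**2 + 3*((6 + 4)*(-1 - 2))))))*(-22) = (38*(3*(3 + 13*(10*(-3)))/(13*(-24 + (10*(-3))**2 + 3*(10*(-3))))))*(-22) = (38*(3*(3 + 13*(-30))/(13*(-24 + (-30)**2 + 3*(-30)))))*(-22) = (38*(3*(3 - 390)/(13*(-24 + 900 - 90))))*(-22) = (38*((3/13)*(-387)/786))*(-22) = (38*((3/13)*(1/786)*(-387)))*(-22) = (38*(-387/3406))*(-22) = -7353/1703*(-22) = 161766/1703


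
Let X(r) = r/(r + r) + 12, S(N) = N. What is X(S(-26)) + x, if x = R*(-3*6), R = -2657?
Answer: 95677/2 ≈ 47839.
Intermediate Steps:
X(r) = 25/2 (X(r) = r/((2*r)) + 12 = r*(1/(2*r)) + 12 = ½ + 12 = 25/2)
x = 47826 (x = -(-7971)*6 = -2657*(-18) = 47826)
X(S(-26)) + x = 25/2 + 47826 = 95677/2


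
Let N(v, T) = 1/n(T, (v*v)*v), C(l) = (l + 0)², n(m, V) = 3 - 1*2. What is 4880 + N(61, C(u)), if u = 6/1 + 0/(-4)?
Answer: 4881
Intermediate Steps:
u = 6 (u = 6*1 + 0*(-¼) = 6 + 0 = 6)
n(m, V) = 1 (n(m, V) = 3 - 2 = 1)
C(l) = l²
N(v, T) = 1 (N(v, T) = 1/1 = 1)
4880 + N(61, C(u)) = 4880 + 1 = 4881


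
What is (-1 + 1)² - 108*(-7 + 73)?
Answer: -7128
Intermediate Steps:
(-1 + 1)² - 108*(-7 + 73) = 0² - 108*66 = 0 - 7128 = -7128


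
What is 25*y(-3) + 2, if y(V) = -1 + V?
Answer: -98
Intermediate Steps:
25*y(-3) + 2 = 25*(-1 - 3) + 2 = 25*(-4) + 2 = -100 + 2 = -98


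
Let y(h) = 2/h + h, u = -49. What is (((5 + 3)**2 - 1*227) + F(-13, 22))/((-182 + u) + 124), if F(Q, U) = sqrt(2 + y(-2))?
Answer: 163/107 - I/107 ≈ 1.5234 - 0.0093458*I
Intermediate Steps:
y(h) = h + 2/h
F(Q, U) = I (F(Q, U) = sqrt(2 + (-2 + 2/(-2))) = sqrt(2 + (-2 + 2*(-1/2))) = sqrt(2 + (-2 - 1)) = sqrt(2 - 3) = sqrt(-1) = I)
(((5 + 3)**2 - 1*227) + F(-13, 22))/((-182 + u) + 124) = (((5 + 3)**2 - 1*227) + I)/((-182 - 49) + 124) = ((8**2 - 227) + I)/(-231 + 124) = ((64 - 227) + I)/(-107) = (-163 + I)*(-1/107) = 163/107 - I/107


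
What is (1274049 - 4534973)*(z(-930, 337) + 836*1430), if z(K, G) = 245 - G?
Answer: -3898069418512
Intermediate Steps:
(1274049 - 4534973)*(z(-930, 337) + 836*1430) = (1274049 - 4534973)*((245 - 1*337) + 836*1430) = -3260924*((245 - 337) + 1195480) = -3260924*(-92 + 1195480) = -3260924*1195388 = -3898069418512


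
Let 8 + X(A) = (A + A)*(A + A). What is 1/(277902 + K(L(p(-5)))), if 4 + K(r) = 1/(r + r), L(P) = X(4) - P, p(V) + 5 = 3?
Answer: 116/32236169 ≈ 3.5984e-6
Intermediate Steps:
X(A) = -8 + 4*A² (X(A) = -8 + (A + A)*(A + A) = -8 + (2*A)*(2*A) = -8 + 4*A²)
p(V) = -2 (p(V) = -5 + 3 = -2)
L(P) = 56 - P (L(P) = (-8 + 4*4²) - P = (-8 + 4*16) - P = (-8 + 64) - P = 56 - P)
K(r) = -4 + 1/(2*r) (K(r) = -4 + 1/(r + r) = -4 + 1/(2*r))
1/(277902 + K(L(p(-5)))) = 1/(277902 + (-4 + 1/(2*(56 - 1*(-2))))) = 1/(277902 + (-4 + 1/(2*(56 + 2)))) = 1/(277902 + (-4 + (½)/58)) = 1/(277902 + (-4 + (½)*(1/58))) = 1/(277902 + (-4 + 1/116)) = 1/(277902 - 463/116) = 1/(32236169/116) = 116/32236169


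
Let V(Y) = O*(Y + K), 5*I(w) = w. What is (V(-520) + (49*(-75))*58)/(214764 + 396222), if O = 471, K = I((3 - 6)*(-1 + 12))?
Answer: -768631/1018310 ≈ -0.75481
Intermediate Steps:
I(w) = w/5
K = -33/5 (K = ((3 - 6)*(-1 + 12))/5 = (-3*11)/5 = (⅕)*(-33) = -33/5 ≈ -6.6000)
V(Y) = -15543/5 + 471*Y (V(Y) = 471*(Y - 33/5) = 471*(-33/5 + Y) = -15543/5 + 471*Y)
(V(-520) + (49*(-75))*58)/(214764 + 396222) = ((-15543/5 + 471*(-520)) + (49*(-75))*58)/(214764 + 396222) = ((-15543/5 - 244920) - 3675*58)/610986 = (-1240143/5 - 213150)*(1/610986) = -2305893/5*1/610986 = -768631/1018310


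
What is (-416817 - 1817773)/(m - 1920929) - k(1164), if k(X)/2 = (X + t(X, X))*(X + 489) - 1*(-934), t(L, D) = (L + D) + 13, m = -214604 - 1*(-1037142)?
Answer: -12729688224028/1098391 ≈ -1.1589e+7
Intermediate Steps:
m = 822538 (m = -214604 + 1037142 = 822538)
t(L, D) = 13 + D + L (t(L, D) = (D + L) + 13 = 13 + D + L)
k(X) = 1868 + 2*(13 + 3*X)*(489 + X) (k(X) = 2*((X + (13 + X + X))*(X + 489) - 1*(-934)) = 2*((X + (13 + 2*X))*(489 + X) + 934) = 2*((13 + 3*X)*(489 + X) + 934) = 2*(934 + (13 + 3*X)*(489 + X)) = 1868 + 2*(13 + 3*X)*(489 + X))
(-416817 - 1817773)/(m - 1920929) - k(1164) = (-416817 - 1817773)/(822538 - 1920929) - (14582 + 6*1164**2 + 2960*1164) = -2234590/(-1098391) - (14582 + 6*1354896 + 3445440) = -2234590*(-1/1098391) - (14582 + 8129376 + 3445440) = 2234590/1098391 - 1*11589398 = 2234590/1098391 - 11589398 = -12729688224028/1098391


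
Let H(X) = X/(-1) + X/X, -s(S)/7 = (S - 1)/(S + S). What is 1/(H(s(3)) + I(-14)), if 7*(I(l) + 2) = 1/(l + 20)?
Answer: 14/19 ≈ 0.73684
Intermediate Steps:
s(S) = -7*(-1 + S)/(2*S) (s(S) = -7*(S - 1)/(S + S) = -7*(-1 + S)/(2*S))
I(l) = -2 + 1/(7*(20 + l)) (I(l) = -2 + 1/(7*(l + 20)) = -2 + 1/(7*(20 + l)))
H(X) = 1 - X (H(X) = X*(-1) + 1 = -X + 1 = 1 - X)
1/(H(s(3)) + I(-14)) = 1/((1 - 7*(1 - 1*3)/(2*3)) + (-279 - 14*(-14))/(7*(20 - 14))) = 1/((1 - 7*(1 - 3)/(2*3)) + (1/7)*(-279 + 196)/6) = 1/((1 - 7*(-2)/(2*3)) + (1/7)*(1/6)*(-83)) = 1/((1 - 1*(-7/3)) - 83/42) = 1/((1 + 7/3) - 83/42) = 1/(10/3 - 83/42) = 1/(19/14) = 14/19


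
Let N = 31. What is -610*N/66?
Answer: -9455/33 ≈ -286.52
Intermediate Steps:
-610*N/66 = -18910/66 = -610*31/66 = -9455/33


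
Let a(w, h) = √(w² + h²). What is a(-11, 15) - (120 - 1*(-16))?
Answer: -136 + √346 ≈ -117.40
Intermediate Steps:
a(w, h) = √(h² + w²)
a(-11, 15) - (120 - 1*(-16)) = √(15² + (-11)²) - (120 - 1*(-16)) = √(225 + 121) - (120 + 16) = √346 - 1*136 = √346 - 136 = -136 + √346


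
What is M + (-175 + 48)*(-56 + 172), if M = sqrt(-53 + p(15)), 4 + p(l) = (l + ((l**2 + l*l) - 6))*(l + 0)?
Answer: -14732 + 2*sqrt(1707) ≈ -14649.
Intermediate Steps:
p(l) = -4 + l*(-6 + l + 2*l**2) (p(l) = -4 + (l + ((l**2 + l*l) - 6))*(l + 0) = -4 + (l + ((l**2 + l**2) - 6))*l = -4 + (l + (2*l**2 - 6))*l = -4 + (l + (-6 + 2*l**2))*l = -4 + (-6 + l + 2*l**2)*l = -4 + l*(-6 + l + 2*l**2))
M = 2*sqrt(1707) (M = sqrt(-53 + (-4 + 15**2 - 6*15 + 2*15**3)) = sqrt(-53 + (-4 + 225 - 90 + 2*3375)) = sqrt(-53 + (-4 + 225 - 90 + 6750)) = sqrt(-53 + 6881) = sqrt(6828) = 2*sqrt(1707) ≈ 82.632)
M + (-175 + 48)*(-56 + 172) = 2*sqrt(1707) + (-175 + 48)*(-56 + 172) = 2*sqrt(1707) - 127*116 = 2*sqrt(1707) - 14732 = -14732 + 2*sqrt(1707)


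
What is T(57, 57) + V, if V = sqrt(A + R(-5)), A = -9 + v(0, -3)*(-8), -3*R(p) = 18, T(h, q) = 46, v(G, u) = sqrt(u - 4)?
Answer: 46 + sqrt(-15 - 8*I*sqrt(7)) ≈ 48.339 - 4.5245*I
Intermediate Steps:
v(G, u) = sqrt(-4 + u)
R(p) = -6 (R(p) = -1/3*18 = -6)
A = -9 - 8*I*sqrt(7) (A = -9 + sqrt(-4 - 3)*(-8) = -9 + sqrt(-7)*(-8) = -9 + (I*sqrt(7))*(-8) = -9 - 8*I*sqrt(7) ≈ -9.0 - 21.166*I)
V = sqrt(-15 - 8*I*sqrt(7)) (V = sqrt((-9 - 8*I*sqrt(7)) - 6) = sqrt(-15 - 8*I*sqrt(7)) ≈ 2.339 - 4.5245*I)
T(57, 57) + V = 46 + sqrt(-15 - 8*I*sqrt(7))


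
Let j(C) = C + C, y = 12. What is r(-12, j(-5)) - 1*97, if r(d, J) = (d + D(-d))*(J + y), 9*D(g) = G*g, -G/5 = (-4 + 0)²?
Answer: -1003/3 ≈ -334.33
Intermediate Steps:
G = -80 (G = -5*(-4 + 0)² = -5*(-4)² = -5*16 = -80)
j(C) = 2*C
D(g) = -80*g/9 (D(g) = (-80*g)/9 = -80*g/9)
r(d, J) = 89*d*(12 + J)/9 (r(d, J) = (d - (-80)*d/9)*(J + 12) = (d + 80*d/9)*(12 + J) = (89*d/9)*(12 + J) = 89*d*(12 + J)/9)
r(-12, j(-5)) - 1*97 = (89/9)*(-12)*(12 + 2*(-5)) - 1*97 = (89/9)*(-12)*(12 - 10) - 97 = (89/9)*(-12)*2 - 97 = -712/3 - 97 = -1003/3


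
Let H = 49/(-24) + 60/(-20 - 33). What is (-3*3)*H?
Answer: 12111/424 ≈ 28.564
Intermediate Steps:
H = -4037/1272 (H = 49*(-1/24) + 60/(-53) = -49/24 + 60*(-1/53) = -49/24 - 60/53 = -4037/1272 ≈ -3.1737)
(-3*3)*H = -3*3*(-4037/1272) = -9*(-4037/1272) = 12111/424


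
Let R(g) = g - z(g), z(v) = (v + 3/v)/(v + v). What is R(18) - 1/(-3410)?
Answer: 6443303/368280 ≈ 17.496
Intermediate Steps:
z(v) = (v + 3/v)/(2*v) (z(v) = (v + 3/v)/((2*v)) = (v + 3/v)*(1/(2*v)) = (v + 3/v)/(2*v))
R(g) = g - (3 + g**2)/(2*g**2)
R(18) - 1/(-3410) = (-1/2 + 18 - 3/2/18**2) - 1/(-3410) = (-1/2 + 18 - 3/2*1/324) - 1*(-1/3410) = (-1/2 + 18 - 1/216) + 1/3410 = 3779/216 + 1/3410 = 6443303/368280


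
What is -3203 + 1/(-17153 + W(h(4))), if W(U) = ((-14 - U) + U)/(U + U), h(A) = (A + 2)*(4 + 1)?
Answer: -1648254221/514597 ≈ -3203.0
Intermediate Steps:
h(A) = 10 + 5*A (h(A) = (2 + A)*5 = 10 + 5*A)
W(U) = -7/U (W(U) = -14*1/(2*U) = -7/U)
-3203 + 1/(-17153 + W(h(4))) = -3203 + 1/(-17153 - 7/(10 + 5*4)) = -3203 + 1/(-17153 - 7/(10 + 20)) = -3203 + 1/(-17153 - 7/30) = -3203 + 1/(-514597/30) = -3203 - 30/514597 = -1648254221/514597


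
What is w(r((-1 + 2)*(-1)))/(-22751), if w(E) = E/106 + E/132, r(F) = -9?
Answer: 357/53055332 ≈ 6.7288e-6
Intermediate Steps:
w(E) = 119*E/6996 (w(E) = E*(1/106) + E*(1/132) = E/106 + E/132 = 119*E/6996)
w(r((-1 + 2)*(-1)))/(-22751) = ((119/6996)*(-9))/(-22751) = -357/2332*(-1/22751) = 357/53055332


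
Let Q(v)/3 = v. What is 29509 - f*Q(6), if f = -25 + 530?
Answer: 20419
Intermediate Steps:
f = 505
Q(v) = 3*v
29509 - f*Q(6) = 29509 - 505*3*6 = 29509 - 505*18 = 29509 - 1*9090 = 29509 - 9090 = 20419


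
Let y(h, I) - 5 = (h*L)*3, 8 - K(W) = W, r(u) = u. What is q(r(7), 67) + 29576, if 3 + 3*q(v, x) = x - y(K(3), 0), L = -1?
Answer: 88802/3 ≈ 29601.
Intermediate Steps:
K(W) = 8 - W
y(h, I) = 5 - 3*h (y(h, I) = 5 + (h*(-1))*3 = 5 - h*3 = 5 - 3*h)
q(v, x) = 7/3 + x/3 (q(v, x) = -1 + (x - (5 - 3*(8 - 1*3)))/3 = -1 + (x - (5 - 3*(8 - 3)))/3 = -1 + (x - (5 - 3*5))/3 = -1 + (x - (5 - 15))/3 = -1 + (x - 1*(-10))/3 = -1 + (x + 10)/3 = -1 + (10 + x)/3 = -1 + (10/3 + x/3) = 7/3 + x/3)
q(r(7), 67) + 29576 = (7/3 + (1/3)*67) + 29576 = (7/3 + 67/3) + 29576 = 74/3 + 29576 = 88802/3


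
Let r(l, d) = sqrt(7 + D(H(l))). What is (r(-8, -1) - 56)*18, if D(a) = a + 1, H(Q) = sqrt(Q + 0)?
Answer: -1008 + 18*sqrt(8 + 2*I*sqrt(2)) ≈ -956.32 + 8.8665*I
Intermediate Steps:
H(Q) = sqrt(Q)
D(a) = 1 + a
r(l, d) = sqrt(8 + sqrt(l)) (r(l, d) = sqrt(7 + (1 + sqrt(l))) = sqrt(8 + sqrt(l)))
(r(-8, -1) - 56)*18 = (sqrt(8 + sqrt(-8)) - 56)*18 = (sqrt(8 + 2*I*sqrt(2)) - 56)*18 = (-56 + sqrt(8 + 2*I*sqrt(2)))*18 = -1008 + 18*sqrt(8 + 2*I*sqrt(2))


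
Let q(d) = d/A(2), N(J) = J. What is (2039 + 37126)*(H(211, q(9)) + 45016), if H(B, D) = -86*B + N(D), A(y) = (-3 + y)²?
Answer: 1052716035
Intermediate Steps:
q(d) = d (q(d) = d/((-3 + 2)²) = d/((-1)²) = d/1 = d*1 = d)
H(B, D) = D - 86*B (H(B, D) = -86*B + D = D - 86*B)
(2039 + 37126)*(H(211, q(9)) + 45016) = (2039 + 37126)*((9 - 86*211) + 45016) = 39165*((9 - 18146) + 45016) = 39165*(-18137 + 45016) = 39165*26879 = 1052716035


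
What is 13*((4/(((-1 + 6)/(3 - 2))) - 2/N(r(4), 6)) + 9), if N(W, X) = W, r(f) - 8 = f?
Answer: 3757/30 ≈ 125.23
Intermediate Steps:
r(f) = 8 + f
13*((4/(((-1 + 6)/(3 - 2))) - 2/N(r(4), 6)) + 9) = 13*((4/(((-1 + 6)/(3 - 2))) - 2/(8 + 4)) + 9) = 13*((4/((5/1)) - 2/12) + 9) = 13*((4/((5*1)) - 2*1/12) + 9) = 13*((4/5 - 1/6) + 9) = 13*(19/30 + 9) = 13*(289/30) = 3757/30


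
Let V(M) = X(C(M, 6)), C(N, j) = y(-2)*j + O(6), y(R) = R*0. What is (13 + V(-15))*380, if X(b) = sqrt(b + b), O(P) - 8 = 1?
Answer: 4940 + 1140*sqrt(2) ≈ 6552.2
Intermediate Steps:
O(P) = 9 (O(P) = 8 + 1 = 9)
y(R) = 0
C(N, j) = 9 (C(N, j) = 0*j + 9 = 0 + 9 = 9)
X(b) = sqrt(2)*sqrt(b) (X(b) = sqrt(2*b) = sqrt(2)*sqrt(b))
V(M) = 3*sqrt(2) (V(M) = sqrt(2)*sqrt(9) = sqrt(2)*3 = 3*sqrt(2))
(13 + V(-15))*380 = (13 + 3*sqrt(2))*380 = 4940 + 1140*sqrt(2)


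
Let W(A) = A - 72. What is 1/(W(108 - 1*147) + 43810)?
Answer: 1/43699 ≈ 2.2884e-5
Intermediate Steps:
W(A) = -72 + A
1/(W(108 - 1*147) + 43810) = 1/((-72 + (108 - 1*147)) + 43810) = 1/((-72 + (108 - 147)) + 43810) = 1/((-72 - 39) + 43810) = 1/(-111 + 43810) = 1/43699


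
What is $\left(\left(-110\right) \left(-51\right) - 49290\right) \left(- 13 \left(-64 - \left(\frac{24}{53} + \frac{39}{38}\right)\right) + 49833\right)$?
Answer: $- \frac{2229384328080}{1007} \approx -2.2139 \cdot 10^{9}$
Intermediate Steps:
$\left(\left(-110\right) \left(-51\right) - 49290\right) \left(- 13 \left(-64 - \left(\frac{24}{53} + \frac{39}{38}\right)\right) + 49833\right) = \left(5610 - 49290\right) \left(- 13 \left(-64 - \frac{2979}{2014}\right) + 49833\right) = - 43680 \left(- 13 \left(-64 - \frac{2979}{2014}\right) + 49833\right) = - 43680 \left(\left(-13\right) \left(- \frac{131875}{2014}\right) + 49833\right) = - 43680 \left(\frac{1714375}{2014} + 49833\right) = \left(-43680\right) \frac{102078037}{2014} = - \frac{2229384328080}{1007}$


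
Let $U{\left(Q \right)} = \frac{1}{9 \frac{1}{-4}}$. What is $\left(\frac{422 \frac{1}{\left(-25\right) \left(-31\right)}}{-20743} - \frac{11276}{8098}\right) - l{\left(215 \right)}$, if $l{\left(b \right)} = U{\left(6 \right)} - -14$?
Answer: $- \frac{8756838772102}{585819138825} \approx -14.948$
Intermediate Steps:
$U{\left(Q \right)} = - \frac{4}{9}$ ($U{\left(Q \right)} = \frac{1}{9 \left(- \frac{1}{4}\right)} = \frac{1}{- \frac{9}{4}} = - \frac{4}{9}$)
$l{\left(b \right)} = \frac{122}{9}$ ($l{\left(b \right)} = - \frac{4}{9} - -14 = - \frac{4}{9} + 14 = \frac{122}{9}$)
$\left(\frac{422 \frac{1}{\left(-25\right) \left(-31\right)}}{-20743} - \frac{11276}{8098}\right) - l{\left(215 \right)} = \left(\frac{422 \frac{1}{\left(-25\right) \left(-31\right)}}{-20743} - \frac{11276}{8098}\right) - \frac{122}{9} = \left(\frac{422}{775} \left(- \frac{1}{20743}\right) - \frac{5638}{4049}\right) - \frac{122}{9} = \left(- \frac{422}{16075825} - \frac{5638}{4049}\right) - \frac{122}{9} = - \frac{90637210028}{65091015425} - \frac{122}{9} = - \frac{8756838772102}{585819138825}$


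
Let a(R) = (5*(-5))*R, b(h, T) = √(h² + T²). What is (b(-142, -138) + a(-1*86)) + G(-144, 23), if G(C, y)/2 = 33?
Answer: 2216 + 26*√58 ≈ 2414.0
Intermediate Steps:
G(C, y) = 66 (G(C, y) = 2*33 = 66)
b(h, T) = √(T² + h²)
a(R) = -25*R
(b(-142, -138) + a(-1*86)) + G(-144, 23) = (√((-138)² + (-142)²) - (-25)*86) + 66 = (√(19044 + 20164) - 25*(-86)) + 66 = (√39208 + 2150) + 66 = (26*√58 + 2150) + 66 = (2150 + 26*√58) + 66 = 2216 + 26*√58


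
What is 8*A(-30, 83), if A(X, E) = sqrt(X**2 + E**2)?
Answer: 8*sqrt(7789) ≈ 706.04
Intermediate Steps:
A(X, E) = sqrt(E**2 + X**2)
8*A(-30, 83) = 8*sqrt(83**2 + (-30)**2) = 8*sqrt(6889 + 900) = 8*sqrt(7789)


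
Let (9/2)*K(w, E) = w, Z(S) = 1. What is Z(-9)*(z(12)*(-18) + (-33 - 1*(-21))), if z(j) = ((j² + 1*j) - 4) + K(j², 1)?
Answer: -3324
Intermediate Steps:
K(w, E) = 2*w/9
z(j) = -4 + j + 11*j²/9 (z(j) = ((j² + 1*j) - 4) + 2*j²/9 = ((j² + j) - 4) + 2*j²/9 = ((j + j²) - 4) + 2*j²/9 = (-4 + j + j²) + 2*j²/9 = -4 + j + 11*j²/9)
Z(-9)*(z(12)*(-18) + (-33 - 1*(-21))) = 1*((-4 + 12 + (11/9)*12²)*(-18) + (-33 - 1*(-21))) = 1*((-4 + 12 + (11/9)*144)*(-18) + (-33 + 21)) = 1*((-4 + 12 + 176)*(-18) - 12) = 1*(184*(-18) - 12) = 1*(-3312 - 12) = 1*(-3324) = -3324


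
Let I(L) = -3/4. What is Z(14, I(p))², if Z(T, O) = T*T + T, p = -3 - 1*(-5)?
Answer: 44100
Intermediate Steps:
p = 2 (p = -3 + 5 = 2)
I(L) = -¾ (I(L) = -3*¼ = -¾)
Z(T, O) = T + T² (Z(T, O) = T² + T = T + T²)
Z(14, I(p))² = (14*(1 + 14))² = (14*15)² = 210² = 44100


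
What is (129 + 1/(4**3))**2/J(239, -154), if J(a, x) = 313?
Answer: 68178049/1282048 ≈ 53.179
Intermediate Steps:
(129 + 1/(4**3))**2/J(239, -154) = (129 + 1/(4**3))**2/313 = (129 + 1/64)**2*(1/313) = (8257/64)**2*(1/313) = (68178049/4096)*(1/313) = 68178049/1282048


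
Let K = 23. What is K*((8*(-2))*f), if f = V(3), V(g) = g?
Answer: -1104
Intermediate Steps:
f = 3
K*((8*(-2))*f) = 23*((8*(-2))*3) = 23*(-16*3) = 23*(-48) = -1104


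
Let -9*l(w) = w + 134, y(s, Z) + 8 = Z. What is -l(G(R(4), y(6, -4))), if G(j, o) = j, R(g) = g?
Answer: 46/3 ≈ 15.333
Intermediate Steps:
y(s, Z) = -8 + Z
l(w) = -134/9 - w/9 (l(w) = -(w + 134)/9 = -(134 + w)/9 = -134/9 - w/9)
-l(G(R(4), y(6, -4))) = -(-134/9 - 1/9*4) = -(-134/9 - 4/9) = -1*(-46/3) = 46/3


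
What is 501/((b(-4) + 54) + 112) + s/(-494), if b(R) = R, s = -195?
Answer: 1789/513 ≈ 3.4873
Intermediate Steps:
501/((b(-4) + 54) + 112) + s/(-494) = 501/((-4 + 54) + 112) - 195/(-494) = 501/(50 + 112) - 195*(-1/494) = 501/162 + 15/38 = 501*(1/162) + 15/38 = 167/54 + 15/38 = 1789/513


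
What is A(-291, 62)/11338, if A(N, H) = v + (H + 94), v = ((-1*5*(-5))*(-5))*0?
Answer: 78/5669 ≈ 0.013759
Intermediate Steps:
v = 0 (v = (-5*(-5)*(-5))*0 = (25*(-5))*0 = -125*0 = 0)
A(N, H) = 94 + H (A(N, H) = 0 + (H + 94) = 0 + (94 + H) = 94 + H)
A(-291, 62)/11338 = (94 + 62)/11338 = 156*(1/11338) = 78/5669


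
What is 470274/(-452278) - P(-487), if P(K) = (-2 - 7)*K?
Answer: -991402374/226139 ≈ -4384.0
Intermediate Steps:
P(K) = -9*K
470274/(-452278) - P(-487) = 470274/(-452278) - (-9)*(-487) = 470274*(-1/452278) - 1*4383 = -235137/226139 - 4383 = -991402374/226139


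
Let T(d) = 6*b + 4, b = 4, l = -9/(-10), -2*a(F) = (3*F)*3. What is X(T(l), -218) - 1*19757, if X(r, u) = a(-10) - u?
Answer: -19494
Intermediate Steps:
a(F) = -9*F/2 (a(F) = -3*F*3/2 = -9*F/2)
l = 9/10 (l = -9*(-1/10) = 9/10 ≈ 0.90000)
T(d) = 28 (T(d) = 6*4 + 4 = 24 + 4 = 28)
X(r, u) = 45 - u (X(r, u) = -9/2*(-10) - u = 45 - u)
X(T(l), -218) - 1*19757 = (45 - 1*(-218)) - 1*19757 = (45 + 218) - 19757 = 263 - 19757 = -19494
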